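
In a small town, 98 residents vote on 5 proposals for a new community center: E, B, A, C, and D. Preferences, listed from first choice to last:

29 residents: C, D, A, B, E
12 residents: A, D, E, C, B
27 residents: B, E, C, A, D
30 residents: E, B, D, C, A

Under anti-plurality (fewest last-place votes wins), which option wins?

Last-place votes: E 29, B 12, A 30, C 0, D 27.
C is ranked last by the fewest voters, so C wins.

C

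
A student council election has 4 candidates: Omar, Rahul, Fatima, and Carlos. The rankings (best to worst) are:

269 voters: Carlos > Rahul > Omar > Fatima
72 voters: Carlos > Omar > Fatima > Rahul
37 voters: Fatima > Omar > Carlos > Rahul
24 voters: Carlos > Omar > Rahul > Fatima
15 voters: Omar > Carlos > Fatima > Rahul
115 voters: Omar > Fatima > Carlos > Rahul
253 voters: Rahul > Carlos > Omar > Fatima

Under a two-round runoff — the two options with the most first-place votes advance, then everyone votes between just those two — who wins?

Carlos

Round 1 first-place votes: Omar 130, Rahul 253, Fatima 37, Carlos 365.
Carlos and Rahul advance.
Runoff: Carlos is preferred to Rahul by 532 voters; Rahul by 253.
Carlos wins the runoff.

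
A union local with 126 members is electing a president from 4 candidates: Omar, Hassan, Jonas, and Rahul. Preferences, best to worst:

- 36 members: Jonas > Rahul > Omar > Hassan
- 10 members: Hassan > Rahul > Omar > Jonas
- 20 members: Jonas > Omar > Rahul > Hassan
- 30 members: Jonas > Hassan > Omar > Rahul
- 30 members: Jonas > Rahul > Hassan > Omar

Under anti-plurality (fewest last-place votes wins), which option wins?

Last-place votes: Omar 30, Hassan 56, Jonas 10, Rahul 30.
Jonas is ranked last by the fewest voters, so Jonas wins.

Jonas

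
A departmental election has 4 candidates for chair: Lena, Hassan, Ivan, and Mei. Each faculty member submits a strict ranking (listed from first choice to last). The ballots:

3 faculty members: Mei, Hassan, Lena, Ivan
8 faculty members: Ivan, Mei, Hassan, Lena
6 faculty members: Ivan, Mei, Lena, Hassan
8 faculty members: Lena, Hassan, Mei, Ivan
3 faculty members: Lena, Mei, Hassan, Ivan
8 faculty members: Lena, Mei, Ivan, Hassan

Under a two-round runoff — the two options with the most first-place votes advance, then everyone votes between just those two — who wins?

Round 1 first-place votes: Lena 19, Hassan 0, Ivan 14, Mei 3.
Lena and Ivan advance.
Runoff: Lena is preferred to Ivan by 22 voters; Ivan by 14.
Lena wins the runoff.

Lena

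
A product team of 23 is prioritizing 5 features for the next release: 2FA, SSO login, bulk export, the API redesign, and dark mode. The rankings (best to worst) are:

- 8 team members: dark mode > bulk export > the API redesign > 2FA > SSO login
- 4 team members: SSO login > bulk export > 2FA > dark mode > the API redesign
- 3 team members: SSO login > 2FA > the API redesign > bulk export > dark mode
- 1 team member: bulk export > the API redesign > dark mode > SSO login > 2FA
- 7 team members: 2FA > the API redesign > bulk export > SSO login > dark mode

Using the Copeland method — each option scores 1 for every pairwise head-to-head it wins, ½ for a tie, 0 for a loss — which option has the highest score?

bulk export

2FA: beats SSO login, the API redesign, and dark mode; loses to bulk export → score 3.
SSO login: beats dark mode; loses to 2FA, bulk export, and the API redesign → score 1.
bulk export: beats 2FA, SSO login, the API redesign, and dark mode → score 4.
the API redesign: beats SSO login; loses to 2FA, bulk export, and dark mode → score 1.
dark mode: beats the API redesign; loses to 2FA, SSO login, and bulk export → score 1.
bulk export has the best pairwise record.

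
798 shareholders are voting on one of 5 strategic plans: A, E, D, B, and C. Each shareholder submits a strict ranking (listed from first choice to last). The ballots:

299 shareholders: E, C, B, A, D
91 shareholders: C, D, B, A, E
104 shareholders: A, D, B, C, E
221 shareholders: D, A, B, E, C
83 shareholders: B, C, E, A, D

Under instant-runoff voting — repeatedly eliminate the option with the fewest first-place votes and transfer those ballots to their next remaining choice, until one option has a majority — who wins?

Round 1: A 104, E 299, D 221, B 83, C 91. Eliminate B.
Round 2: A 104, E 299, D 221, C 174. Eliminate A.
Round 3: E 299, D 325, C 174. Eliminate C.
Round 4: E 382, D 416. D has a majority.

D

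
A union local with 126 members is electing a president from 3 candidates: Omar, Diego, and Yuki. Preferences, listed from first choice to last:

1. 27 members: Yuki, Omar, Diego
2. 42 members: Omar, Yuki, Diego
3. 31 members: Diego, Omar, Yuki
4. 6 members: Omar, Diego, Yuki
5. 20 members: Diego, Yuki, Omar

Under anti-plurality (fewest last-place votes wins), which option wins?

Last-place votes: Omar 20, Diego 69, Yuki 37.
Omar is ranked last by the fewest voters, so Omar wins.

Omar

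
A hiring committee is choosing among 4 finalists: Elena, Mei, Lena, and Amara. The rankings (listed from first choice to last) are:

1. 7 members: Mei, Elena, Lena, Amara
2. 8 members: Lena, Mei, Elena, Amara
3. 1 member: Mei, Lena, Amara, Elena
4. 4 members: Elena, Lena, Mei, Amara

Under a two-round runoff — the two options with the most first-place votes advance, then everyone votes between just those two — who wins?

Lena

Round 1 first-place votes: Elena 4, Mei 8, Lena 8, Amara 0.
Lena and Mei advance.
Runoff: Lena is preferred to Mei by 12 voters; Mei by 8.
Lena wins the runoff.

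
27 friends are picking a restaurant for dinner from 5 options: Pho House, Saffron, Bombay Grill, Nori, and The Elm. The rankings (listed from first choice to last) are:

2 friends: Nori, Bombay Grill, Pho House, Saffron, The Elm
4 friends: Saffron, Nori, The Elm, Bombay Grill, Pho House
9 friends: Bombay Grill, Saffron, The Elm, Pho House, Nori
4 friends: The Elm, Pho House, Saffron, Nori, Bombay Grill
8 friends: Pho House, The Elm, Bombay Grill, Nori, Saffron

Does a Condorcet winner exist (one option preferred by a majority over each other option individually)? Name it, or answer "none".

Checking pairwise contests:
Bombay Grill beats Pho House 15–12.
Pho House beats Saffron 14–13.
The Elm beats Bombay Grill 16–11.
Pho House beats Nori 21–6.
Saffron beats The Elm 15–12.
Every option loses at least one head-to-head, so there is no Condorcet winner.

none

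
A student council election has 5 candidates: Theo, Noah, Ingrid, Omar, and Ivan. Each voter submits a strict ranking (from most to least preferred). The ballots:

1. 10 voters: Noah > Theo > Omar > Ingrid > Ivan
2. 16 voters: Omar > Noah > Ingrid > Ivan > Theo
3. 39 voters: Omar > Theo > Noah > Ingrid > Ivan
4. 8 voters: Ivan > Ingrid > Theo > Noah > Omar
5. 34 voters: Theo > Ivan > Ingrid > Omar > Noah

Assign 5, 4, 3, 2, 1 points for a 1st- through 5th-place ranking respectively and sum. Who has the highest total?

Theo

Theo: 10·4 + 16·1 + 39·4 + 8·3 + 34·5 = 406
Noah: 10·5 + 16·4 + 39·3 + 8·2 + 34·1 = 281
Ingrid: 10·2 + 16·3 + 39·2 + 8·4 + 34·3 = 280
Omar: 10·3 + 16·5 + 39·5 + 8·1 + 34·2 = 381
Ivan: 10·1 + 16·2 + 39·1 + 8·5 + 34·4 = 257
Theo has the highest Borda score (406).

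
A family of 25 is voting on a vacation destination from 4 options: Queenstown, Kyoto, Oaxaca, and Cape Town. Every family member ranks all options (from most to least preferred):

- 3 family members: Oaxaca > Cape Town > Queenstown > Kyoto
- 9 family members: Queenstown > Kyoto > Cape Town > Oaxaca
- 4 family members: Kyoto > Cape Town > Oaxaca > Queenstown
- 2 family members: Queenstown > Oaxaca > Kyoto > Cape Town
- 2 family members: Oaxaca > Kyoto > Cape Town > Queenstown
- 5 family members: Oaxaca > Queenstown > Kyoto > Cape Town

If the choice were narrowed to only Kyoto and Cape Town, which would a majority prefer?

Kyoto

Voters preferring Kyoto to Cape Town: 22; preferring Cape Town to Kyoto: 3.
Kyoto wins the head-to-head.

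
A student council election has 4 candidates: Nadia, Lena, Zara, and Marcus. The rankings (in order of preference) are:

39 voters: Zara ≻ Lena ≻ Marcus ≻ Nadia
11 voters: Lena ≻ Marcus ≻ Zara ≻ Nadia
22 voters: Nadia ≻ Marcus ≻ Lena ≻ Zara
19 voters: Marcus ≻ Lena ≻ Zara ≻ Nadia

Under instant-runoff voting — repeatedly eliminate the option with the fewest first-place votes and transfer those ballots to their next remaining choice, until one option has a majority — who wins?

Round 1: Nadia 22, Lena 11, Zara 39, Marcus 19. Eliminate Lena.
Round 2: Nadia 22, Zara 39, Marcus 30. Eliminate Nadia.
Round 3: Zara 39, Marcus 52. Marcus has a majority.

Marcus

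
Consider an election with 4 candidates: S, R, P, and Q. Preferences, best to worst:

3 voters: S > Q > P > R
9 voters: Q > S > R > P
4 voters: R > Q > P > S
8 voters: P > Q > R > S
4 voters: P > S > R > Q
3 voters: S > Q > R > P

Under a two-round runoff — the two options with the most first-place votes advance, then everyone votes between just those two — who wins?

Round 1 first-place votes: S 6, R 4, P 12, Q 9.
P and Q advance.
Runoff: P is preferred to Q by 12 voters; Q by 19.
Q wins the runoff.

Q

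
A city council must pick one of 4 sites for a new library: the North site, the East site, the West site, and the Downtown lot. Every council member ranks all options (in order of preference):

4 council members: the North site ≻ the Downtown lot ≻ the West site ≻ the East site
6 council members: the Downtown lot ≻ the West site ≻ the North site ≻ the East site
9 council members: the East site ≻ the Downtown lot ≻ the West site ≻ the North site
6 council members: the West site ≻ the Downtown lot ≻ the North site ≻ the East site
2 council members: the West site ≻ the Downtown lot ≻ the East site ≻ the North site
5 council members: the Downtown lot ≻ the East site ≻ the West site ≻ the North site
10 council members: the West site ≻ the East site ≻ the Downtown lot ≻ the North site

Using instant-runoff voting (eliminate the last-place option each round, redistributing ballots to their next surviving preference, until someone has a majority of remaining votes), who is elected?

the Downtown lot

Round 1: the North site 4, the East site 9, the West site 18, the Downtown lot 11. Eliminate the North site.
Round 2: the East site 9, the West site 18, the Downtown lot 15. Eliminate the East site.
Round 3: the West site 18, the Downtown lot 24. The Downtown lot has a majority.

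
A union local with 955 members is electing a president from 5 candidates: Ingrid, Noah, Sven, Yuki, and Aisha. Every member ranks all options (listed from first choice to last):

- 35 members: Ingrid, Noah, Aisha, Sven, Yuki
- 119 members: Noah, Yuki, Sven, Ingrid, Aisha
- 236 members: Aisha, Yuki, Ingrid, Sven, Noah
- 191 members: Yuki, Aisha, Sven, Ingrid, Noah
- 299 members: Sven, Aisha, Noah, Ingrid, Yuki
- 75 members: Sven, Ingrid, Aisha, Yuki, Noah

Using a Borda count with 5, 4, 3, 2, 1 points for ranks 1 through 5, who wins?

Ingrid: 35·5 + 119·2 + 236·3 + 191·2 + 299·2 + 75·4 = 2401
Noah: 35·4 + 119·5 + 236·1 + 191·1 + 299·3 + 75·1 = 2134
Sven: 35·2 + 119·3 + 236·2 + 191·3 + 299·5 + 75·5 = 3342
Yuki: 35·1 + 119·4 + 236·4 + 191·5 + 299·1 + 75·2 = 2859
Aisha: 35·3 + 119·1 + 236·5 + 191·4 + 299·4 + 75·3 = 3589
Aisha has the highest Borda score (3589).

Aisha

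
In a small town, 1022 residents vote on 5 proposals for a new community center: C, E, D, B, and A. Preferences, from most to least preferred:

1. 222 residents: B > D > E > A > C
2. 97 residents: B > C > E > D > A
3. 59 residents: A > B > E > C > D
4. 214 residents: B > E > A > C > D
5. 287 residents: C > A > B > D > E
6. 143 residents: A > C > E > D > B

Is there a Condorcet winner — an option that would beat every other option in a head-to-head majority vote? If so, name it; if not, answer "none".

B

B vs C: 592–430 for B.
B vs E: 879–143 for B.
B vs D: 879–143 for B.
B vs A: 533–489 for B.
B beats every other option head-to-head.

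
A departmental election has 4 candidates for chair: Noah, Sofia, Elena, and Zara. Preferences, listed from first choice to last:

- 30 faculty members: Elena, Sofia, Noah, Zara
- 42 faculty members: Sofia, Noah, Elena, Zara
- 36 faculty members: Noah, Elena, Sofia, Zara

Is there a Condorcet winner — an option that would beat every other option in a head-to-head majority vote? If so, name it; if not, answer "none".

Checking pairwise contests:
Sofia beats Noah 72–36.
Elena beats Sofia 66–42.
Noah beats Elena 78–30.
Noah beats Zara 108–0.
Every option loses at least one head-to-head, so there is no Condorcet winner.

none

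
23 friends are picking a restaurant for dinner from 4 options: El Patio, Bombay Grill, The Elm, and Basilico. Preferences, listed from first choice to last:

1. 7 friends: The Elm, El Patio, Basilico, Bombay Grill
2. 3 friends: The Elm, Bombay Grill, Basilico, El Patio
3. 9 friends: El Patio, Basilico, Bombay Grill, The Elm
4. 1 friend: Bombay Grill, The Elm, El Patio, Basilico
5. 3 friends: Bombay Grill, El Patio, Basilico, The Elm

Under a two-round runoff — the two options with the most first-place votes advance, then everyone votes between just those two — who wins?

El Patio

Round 1 first-place votes: El Patio 9, Bombay Grill 4, The Elm 10, Basilico 0.
The Elm and El Patio advance.
Runoff: The Elm is preferred to El Patio by 11 voters; El Patio by 12.
El Patio wins the runoff.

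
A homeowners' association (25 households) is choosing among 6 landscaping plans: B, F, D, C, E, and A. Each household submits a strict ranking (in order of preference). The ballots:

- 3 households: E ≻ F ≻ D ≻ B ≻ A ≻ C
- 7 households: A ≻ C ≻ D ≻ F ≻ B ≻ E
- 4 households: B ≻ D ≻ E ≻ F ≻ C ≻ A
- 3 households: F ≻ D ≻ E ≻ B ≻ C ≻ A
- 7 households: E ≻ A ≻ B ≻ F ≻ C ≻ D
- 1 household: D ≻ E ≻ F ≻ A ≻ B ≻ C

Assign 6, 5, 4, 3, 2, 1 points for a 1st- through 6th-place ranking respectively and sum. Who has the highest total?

E

B: 3·3 + 7·2 + 4·6 + 3·3 + 7·4 + 1·2 = 86
F: 3·5 + 7·3 + 4·3 + 3·6 + 7·3 + 1·4 = 91
D: 3·4 + 7·4 + 4·5 + 3·5 + 7·1 + 1·6 = 88
C: 3·1 + 7·5 + 4·2 + 3·2 + 7·2 + 1·1 = 67
E: 3·6 + 7·1 + 4·4 + 3·4 + 7·6 + 1·5 = 100
A: 3·2 + 7·6 + 4·1 + 3·1 + 7·5 + 1·3 = 93
E has the highest Borda score (100).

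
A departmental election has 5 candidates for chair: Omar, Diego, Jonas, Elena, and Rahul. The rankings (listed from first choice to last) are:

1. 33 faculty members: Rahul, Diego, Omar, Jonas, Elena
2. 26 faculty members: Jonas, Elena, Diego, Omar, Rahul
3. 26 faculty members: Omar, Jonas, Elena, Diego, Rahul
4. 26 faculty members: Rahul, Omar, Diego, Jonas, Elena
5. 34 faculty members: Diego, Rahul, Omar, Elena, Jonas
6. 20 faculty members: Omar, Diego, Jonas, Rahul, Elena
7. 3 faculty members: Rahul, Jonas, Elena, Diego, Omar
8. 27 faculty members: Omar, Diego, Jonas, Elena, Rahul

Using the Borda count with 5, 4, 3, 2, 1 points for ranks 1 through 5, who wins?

Omar: 33·3 + 26·2 + 26·5 + 26·4 + 34·3 + 20·5 + 3·1 + 27·5 = 725
Diego: 33·4 + 26·3 + 26·2 + 26·3 + 34·5 + 20·4 + 3·2 + 27·4 = 704
Jonas: 33·2 + 26·5 + 26·4 + 26·2 + 34·1 + 20·3 + 3·4 + 27·3 = 539
Elena: 33·1 + 26·4 + 26·3 + 26·1 + 34·2 + 20·1 + 3·3 + 27·2 = 392
Rahul: 33·5 + 26·1 + 26·1 + 26·5 + 34·4 + 20·2 + 3·5 + 27·1 = 565
Omar has the highest Borda score (725).

Omar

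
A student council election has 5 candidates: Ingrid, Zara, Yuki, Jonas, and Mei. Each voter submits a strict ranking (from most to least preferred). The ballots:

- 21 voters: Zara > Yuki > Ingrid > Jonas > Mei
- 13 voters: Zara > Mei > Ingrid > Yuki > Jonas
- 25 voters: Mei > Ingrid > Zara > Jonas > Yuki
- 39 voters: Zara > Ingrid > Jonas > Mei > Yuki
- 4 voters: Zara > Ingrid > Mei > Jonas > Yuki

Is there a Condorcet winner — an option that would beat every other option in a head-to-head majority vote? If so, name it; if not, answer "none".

Zara

Zara vs Ingrid: 77–25 for Zara.
Zara vs Yuki: 102–0 for Zara.
Zara vs Jonas: 102–0 for Zara.
Zara vs Mei: 77–25 for Zara.
Zara beats every other option head-to-head.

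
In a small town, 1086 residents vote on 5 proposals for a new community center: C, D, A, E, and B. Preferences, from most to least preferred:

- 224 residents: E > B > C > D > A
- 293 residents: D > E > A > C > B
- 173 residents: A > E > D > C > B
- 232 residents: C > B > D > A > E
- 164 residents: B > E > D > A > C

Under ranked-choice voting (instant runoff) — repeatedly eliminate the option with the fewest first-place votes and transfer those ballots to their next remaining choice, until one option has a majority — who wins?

E

Round 1: C 232, D 293, A 173, E 224, B 164. Eliminate B.
Round 2: C 232, D 293, A 173, E 388. Eliminate A.
Round 3: C 232, D 293, E 561. E has a majority.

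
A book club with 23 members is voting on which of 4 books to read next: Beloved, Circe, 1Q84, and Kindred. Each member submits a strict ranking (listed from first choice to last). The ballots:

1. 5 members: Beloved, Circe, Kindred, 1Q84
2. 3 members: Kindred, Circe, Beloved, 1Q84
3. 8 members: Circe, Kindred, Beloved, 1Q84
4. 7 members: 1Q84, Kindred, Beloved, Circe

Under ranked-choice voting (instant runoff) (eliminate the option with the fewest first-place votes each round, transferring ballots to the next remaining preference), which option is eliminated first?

Round 1: Beloved 5, Circe 8, 1Q84 7, Kindred 3. Eliminate Kindred.

Kindred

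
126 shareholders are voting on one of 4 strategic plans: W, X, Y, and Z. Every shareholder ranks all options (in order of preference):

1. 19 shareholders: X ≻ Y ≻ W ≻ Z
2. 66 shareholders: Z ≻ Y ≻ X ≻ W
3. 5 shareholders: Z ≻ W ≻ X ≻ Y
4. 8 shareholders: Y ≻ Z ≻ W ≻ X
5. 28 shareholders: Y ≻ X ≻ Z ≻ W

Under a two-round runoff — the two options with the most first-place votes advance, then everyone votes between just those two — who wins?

Round 1 first-place votes: W 0, X 19, Y 36, Z 71.
Z and Y advance.
Runoff: Z is preferred to Y by 71 voters; Y by 55.
Z wins the runoff.

Z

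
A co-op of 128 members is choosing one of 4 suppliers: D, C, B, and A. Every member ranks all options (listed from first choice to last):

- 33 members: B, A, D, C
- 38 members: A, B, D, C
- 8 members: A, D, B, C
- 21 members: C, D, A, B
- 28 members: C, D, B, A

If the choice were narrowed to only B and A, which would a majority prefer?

Voters preferring B to A: 61; preferring A to B: 67.
A wins the head-to-head.

A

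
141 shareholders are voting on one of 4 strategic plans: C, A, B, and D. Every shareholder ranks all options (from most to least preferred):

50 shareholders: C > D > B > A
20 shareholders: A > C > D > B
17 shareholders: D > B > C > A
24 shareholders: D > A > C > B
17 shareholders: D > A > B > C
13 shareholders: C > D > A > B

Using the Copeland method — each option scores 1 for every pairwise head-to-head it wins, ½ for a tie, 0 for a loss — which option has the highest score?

C

C: beats A, B, and D → score 3.
A: beats B; loses to C and D → score 1.
B: loses to C, A, and D → score 0.
D: beats A and B; loses to C → score 2.
C has the best pairwise record.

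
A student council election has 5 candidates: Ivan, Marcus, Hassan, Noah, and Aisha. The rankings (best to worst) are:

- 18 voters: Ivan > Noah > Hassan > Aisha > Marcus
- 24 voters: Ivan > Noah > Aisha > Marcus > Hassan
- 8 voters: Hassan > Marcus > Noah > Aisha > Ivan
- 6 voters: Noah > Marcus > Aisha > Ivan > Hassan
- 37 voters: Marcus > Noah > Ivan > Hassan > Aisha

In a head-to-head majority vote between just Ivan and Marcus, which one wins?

Voters preferring Ivan to Marcus: 42; preferring Marcus to Ivan: 51.
Marcus wins the head-to-head.

Marcus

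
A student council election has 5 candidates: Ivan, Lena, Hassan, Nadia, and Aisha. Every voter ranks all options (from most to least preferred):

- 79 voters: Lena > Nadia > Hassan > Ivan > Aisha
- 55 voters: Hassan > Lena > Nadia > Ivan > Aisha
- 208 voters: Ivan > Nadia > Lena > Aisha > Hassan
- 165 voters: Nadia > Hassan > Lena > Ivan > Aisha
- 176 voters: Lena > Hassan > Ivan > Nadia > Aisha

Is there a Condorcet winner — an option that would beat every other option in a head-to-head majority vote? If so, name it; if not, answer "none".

Checking pairwise contests:
Lena beats Ivan 475–208.
Nadia beats Lena 373–310.
Lena beats Hassan 463–220.
Ivan beats Nadia 384–299.
Ivan beats Aisha 683–0.
Every option loses at least one head-to-head, so there is no Condorcet winner.

none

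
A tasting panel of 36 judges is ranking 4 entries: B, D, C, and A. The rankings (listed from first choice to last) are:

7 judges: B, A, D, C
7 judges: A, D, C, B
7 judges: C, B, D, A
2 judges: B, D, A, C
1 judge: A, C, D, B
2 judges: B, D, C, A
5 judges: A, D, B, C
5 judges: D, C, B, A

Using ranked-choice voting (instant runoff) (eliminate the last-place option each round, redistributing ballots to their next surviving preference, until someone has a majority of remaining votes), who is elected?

A

Round 1: B 11, D 5, C 7, A 13. Eliminate D.
Round 2: B 11, C 12, A 13. Eliminate B.
Round 3: C 14, A 22. A has a majority.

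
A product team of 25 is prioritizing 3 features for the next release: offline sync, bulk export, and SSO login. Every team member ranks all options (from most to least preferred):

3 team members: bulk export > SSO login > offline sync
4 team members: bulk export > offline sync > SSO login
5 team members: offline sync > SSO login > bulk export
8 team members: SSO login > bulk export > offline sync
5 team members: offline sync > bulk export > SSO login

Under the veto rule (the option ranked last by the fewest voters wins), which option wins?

Last-place votes: offline sync 11, bulk export 5, SSO login 9.
bulk export is ranked last by the fewest voters, so bulk export wins.

bulk export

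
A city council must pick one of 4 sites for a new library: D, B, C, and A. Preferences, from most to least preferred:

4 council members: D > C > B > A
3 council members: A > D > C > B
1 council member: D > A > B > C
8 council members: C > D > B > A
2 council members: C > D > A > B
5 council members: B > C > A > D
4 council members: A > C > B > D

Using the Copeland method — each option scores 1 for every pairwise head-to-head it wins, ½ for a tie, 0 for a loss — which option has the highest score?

D: beats B and A; loses to C → score 2.
B: beats A; loses to D and C → score 1.
C: beats D, B, and A → score 3.
A: loses to D, B, and C → score 0.
C has the best pairwise record.

C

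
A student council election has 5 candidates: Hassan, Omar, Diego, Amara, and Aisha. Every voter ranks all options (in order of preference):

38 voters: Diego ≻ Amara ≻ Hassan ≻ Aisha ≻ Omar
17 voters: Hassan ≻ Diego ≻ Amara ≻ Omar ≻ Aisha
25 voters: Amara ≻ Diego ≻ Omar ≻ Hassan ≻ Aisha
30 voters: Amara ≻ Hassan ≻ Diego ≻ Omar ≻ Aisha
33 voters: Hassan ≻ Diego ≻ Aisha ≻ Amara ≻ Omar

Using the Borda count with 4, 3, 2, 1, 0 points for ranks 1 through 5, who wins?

Diego

Hassan: 38·2 + 17·4 + 25·1 + 30·3 + 33·4 = 391
Omar: 38·0 + 17·1 + 25·2 + 30·1 + 33·0 = 97
Diego: 38·4 + 17·3 + 25·3 + 30·2 + 33·3 = 437
Amara: 38·3 + 17·2 + 25·4 + 30·4 + 33·1 = 401
Aisha: 38·1 + 17·0 + 25·0 + 30·0 + 33·2 = 104
Diego has the highest Borda score (437).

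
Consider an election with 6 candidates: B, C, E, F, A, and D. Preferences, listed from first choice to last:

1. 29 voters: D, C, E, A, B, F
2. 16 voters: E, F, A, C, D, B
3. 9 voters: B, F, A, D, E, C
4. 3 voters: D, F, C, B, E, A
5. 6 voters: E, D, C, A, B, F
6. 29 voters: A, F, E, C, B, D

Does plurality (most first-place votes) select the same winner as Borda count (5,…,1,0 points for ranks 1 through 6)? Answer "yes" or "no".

no

Plurality — first-place votes: B 9, C 0, E 22, F 0, A 29, D 32. Winner: D.
Borda — scores: B 115, C 233, E 296, F 228, A 290, D 218. Winner: E.
The two methods disagree.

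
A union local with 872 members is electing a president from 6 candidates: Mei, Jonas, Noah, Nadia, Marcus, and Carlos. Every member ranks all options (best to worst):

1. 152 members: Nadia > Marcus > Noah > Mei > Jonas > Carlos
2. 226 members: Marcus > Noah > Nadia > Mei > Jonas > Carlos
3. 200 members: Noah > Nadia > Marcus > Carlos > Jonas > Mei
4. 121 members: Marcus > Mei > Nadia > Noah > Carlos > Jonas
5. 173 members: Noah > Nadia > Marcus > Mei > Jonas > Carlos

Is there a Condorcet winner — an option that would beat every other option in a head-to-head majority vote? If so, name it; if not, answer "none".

none

Checking pairwise contests:
Noah beats Mei 751–121.
Mei beats Jonas 672–200.
Marcus beats Noah 499–373.
Noah beats Nadia 599–273.
Nadia beats Marcus 525–347.
Mei beats Carlos 672–200.
Every option loses at least one head-to-head, so there is no Condorcet winner.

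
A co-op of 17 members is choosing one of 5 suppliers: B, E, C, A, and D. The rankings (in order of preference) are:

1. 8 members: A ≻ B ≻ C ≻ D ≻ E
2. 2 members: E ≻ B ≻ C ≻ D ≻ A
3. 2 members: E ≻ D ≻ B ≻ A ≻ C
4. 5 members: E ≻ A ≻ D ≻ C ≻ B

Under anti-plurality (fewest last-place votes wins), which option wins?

Last-place votes: B 5, E 8, C 2, A 2, D 0.
D is ranked last by the fewest voters, so D wins.

D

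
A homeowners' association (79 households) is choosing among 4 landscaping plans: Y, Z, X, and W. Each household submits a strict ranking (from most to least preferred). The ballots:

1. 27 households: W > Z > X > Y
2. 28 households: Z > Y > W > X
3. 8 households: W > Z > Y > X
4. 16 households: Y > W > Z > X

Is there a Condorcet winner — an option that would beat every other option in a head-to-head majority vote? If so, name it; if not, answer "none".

Checking pairwise contests:
Z beats Y 63–16.
W beats Z 51–28.
Y beats X 52–27.
Y beats W 44–35.
Every option loses at least one head-to-head, so there is no Condorcet winner.

none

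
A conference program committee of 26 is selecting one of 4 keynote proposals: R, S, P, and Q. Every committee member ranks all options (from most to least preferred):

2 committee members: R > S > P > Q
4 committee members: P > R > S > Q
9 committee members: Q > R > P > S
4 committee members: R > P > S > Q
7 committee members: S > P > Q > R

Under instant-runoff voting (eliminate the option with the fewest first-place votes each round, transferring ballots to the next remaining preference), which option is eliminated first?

Round 1: R 6, S 7, P 4, Q 9. Eliminate P.

P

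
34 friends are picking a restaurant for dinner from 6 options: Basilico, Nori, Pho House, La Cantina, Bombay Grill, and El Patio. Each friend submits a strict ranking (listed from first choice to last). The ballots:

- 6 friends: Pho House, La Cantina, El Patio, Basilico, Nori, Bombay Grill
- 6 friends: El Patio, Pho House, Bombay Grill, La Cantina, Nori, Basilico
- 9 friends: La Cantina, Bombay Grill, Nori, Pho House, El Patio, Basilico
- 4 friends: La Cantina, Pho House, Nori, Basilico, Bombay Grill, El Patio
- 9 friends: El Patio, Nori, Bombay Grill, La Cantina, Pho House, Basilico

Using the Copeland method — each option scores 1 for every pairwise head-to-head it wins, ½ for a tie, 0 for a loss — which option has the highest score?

Basilico: loses to Nori, Pho House, La Cantina, Bombay Grill, and El Patio → score 0.
Nori: beats Basilico, Pho House, and Bombay Grill; loses to La Cantina and El Patio → score 3.
Pho House: beats Basilico and El Patio; loses to Nori, La Cantina, and Bombay Grill → score 2.
La Cantina: beats Basilico, Nori, Pho House, Bombay Grill, and El Patio → score 5.
Bombay Grill: beats Basilico and Pho House; loses to Nori, La Cantina, and El Patio → score 2.
El Patio: beats Basilico, Nori, and Bombay Grill; loses to Pho House and La Cantina → score 3.
La Cantina has the best pairwise record.

La Cantina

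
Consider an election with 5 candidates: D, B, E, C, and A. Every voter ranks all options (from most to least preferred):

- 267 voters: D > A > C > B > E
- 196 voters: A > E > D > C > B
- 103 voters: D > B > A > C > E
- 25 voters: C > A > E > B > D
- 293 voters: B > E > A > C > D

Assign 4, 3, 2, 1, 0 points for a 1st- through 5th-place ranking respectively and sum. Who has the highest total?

A

D: 267·4 + 196·2 + 103·4 + 25·0 + 293·0 = 1872
B: 267·1 + 196·0 + 103·3 + 25·1 + 293·4 = 1773
E: 267·0 + 196·3 + 103·0 + 25·2 + 293·3 = 1517
C: 267·2 + 196·1 + 103·1 + 25·4 + 293·1 = 1226
A: 267·3 + 196·4 + 103·2 + 25·3 + 293·2 = 2452
A has the highest Borda score (2452).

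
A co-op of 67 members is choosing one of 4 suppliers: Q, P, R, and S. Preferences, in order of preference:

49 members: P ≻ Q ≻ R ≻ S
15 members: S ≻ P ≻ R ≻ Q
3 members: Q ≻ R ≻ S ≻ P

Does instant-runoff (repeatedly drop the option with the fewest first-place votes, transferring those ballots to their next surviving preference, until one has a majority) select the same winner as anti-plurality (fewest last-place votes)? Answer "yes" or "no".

Instant-runoff — R1 Q 3, P 49, R 0, S 15 (P winner). Winner: P.
Anti-plurality — last-place votes: Q 15, P 3, R 0, S 49. Winner: R.
The two methods disagree.

no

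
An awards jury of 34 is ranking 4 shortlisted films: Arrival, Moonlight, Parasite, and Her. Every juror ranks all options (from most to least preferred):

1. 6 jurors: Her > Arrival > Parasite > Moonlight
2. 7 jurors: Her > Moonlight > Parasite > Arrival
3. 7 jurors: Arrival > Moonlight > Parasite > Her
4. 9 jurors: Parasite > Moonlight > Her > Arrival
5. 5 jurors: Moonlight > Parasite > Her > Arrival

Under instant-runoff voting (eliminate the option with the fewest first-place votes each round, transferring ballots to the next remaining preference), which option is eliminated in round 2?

Arrival

Round 1: Arrival 7, Moonlight 5, Parasite 9, Her 13. Eliminate Moonlight.
Round 2: Arrival 7, Parasite 14, Her 13. Eliminate Arrival.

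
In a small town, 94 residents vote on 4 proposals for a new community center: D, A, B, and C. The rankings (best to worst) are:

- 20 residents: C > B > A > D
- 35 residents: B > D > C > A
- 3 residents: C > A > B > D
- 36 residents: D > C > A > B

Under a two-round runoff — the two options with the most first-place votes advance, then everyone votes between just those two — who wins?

B

Round 1 first-place votes: D 36, A 0, B 35, C 23.
D and B advance.
Runoff: D is preferred to B by 36 voters; B by 58.
B wins the runoff.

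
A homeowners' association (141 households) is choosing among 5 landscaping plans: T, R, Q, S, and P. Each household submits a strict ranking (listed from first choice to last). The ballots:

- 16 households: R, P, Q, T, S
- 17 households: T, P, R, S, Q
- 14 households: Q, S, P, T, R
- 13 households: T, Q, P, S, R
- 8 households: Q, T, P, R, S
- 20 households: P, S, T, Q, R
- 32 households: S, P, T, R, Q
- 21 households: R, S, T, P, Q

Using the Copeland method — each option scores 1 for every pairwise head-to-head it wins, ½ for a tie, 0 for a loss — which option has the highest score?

T: beats R and Q; loses to S and P → score 2.
R: beats Q; loses to T, S, and P → score 1.
Q: loses to T, R, S, and P → score 0.
S: beats T, R, and Q; loses to P → score 3.
P: beats T, R, Q, and S → score 4.
P has the best pairwise record.

P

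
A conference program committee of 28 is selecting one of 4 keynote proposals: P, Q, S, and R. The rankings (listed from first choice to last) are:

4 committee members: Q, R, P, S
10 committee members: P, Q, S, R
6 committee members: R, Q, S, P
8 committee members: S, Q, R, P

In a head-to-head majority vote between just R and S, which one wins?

S

Voters preferring R to S: 10; preferring S to R: 18.
S wins the head-to-head.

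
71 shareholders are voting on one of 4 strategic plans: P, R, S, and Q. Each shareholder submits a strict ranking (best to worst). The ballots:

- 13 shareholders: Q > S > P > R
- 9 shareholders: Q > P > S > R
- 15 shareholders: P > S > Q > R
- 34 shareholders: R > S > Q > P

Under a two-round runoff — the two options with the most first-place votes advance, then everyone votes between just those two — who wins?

Round 1 first-place votes: P 15, R 34, S 0, Q 22.
R and Q advance.
Runoff: R is preferred to Q by 34 voters; Q by 37.
Q wins the runoff.

Q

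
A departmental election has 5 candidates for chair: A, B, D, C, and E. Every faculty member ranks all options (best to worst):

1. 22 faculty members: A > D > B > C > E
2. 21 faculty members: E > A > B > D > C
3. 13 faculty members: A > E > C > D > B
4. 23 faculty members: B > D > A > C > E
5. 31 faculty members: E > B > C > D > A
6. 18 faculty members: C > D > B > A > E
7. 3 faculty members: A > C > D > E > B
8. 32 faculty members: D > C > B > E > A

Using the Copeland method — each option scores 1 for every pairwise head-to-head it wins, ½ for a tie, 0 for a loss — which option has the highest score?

D

A: beats C; loses to B, D, and E → score 1.
B: beats A, C, and E; loses to D → score 3.
D: beats A, B, C, and E → score 4.
C: beats E; loses to A, B, and D → score 1.
E: beats A; loses to B, D, and C → score 1.
D has the best pairwise record.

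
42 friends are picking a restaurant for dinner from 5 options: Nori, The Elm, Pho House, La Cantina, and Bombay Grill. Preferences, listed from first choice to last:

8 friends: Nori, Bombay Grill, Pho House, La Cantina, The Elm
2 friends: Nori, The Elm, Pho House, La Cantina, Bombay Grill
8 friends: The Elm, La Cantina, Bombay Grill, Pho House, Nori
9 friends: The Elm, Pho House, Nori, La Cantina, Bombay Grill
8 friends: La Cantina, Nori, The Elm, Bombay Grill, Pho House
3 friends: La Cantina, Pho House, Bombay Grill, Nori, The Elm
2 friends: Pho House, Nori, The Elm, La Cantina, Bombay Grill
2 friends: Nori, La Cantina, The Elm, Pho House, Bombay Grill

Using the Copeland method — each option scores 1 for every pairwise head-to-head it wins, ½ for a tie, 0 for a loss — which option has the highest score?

Nori

Nori: beats The Elm, La Cantina, and Bombay Grill; loses to Pho House → score 3.
The Elm: beats Pho House and Bombay Grill; ties La Cantina; loses to Nori → score 2.5.
Pho House: beats Nori; ties La Cantina; loses to The Elm and Bombay Grill → score 1.5.
La Cantina: beats Bombay Grill; ties The Elm and Pho House; loses to Nori → score 2.
Bombay Grill: beats Pho House; loses to Nori, The Elm, and La Cantina → score 1.
Nori has the best pairwise record.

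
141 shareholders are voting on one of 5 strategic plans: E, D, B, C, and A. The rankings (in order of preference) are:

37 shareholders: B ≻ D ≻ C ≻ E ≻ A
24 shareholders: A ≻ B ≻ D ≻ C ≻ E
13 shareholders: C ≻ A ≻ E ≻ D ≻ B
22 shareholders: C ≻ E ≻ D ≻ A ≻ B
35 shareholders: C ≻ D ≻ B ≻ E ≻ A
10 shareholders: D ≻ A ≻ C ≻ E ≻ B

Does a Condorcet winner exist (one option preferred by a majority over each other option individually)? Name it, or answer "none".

D

D vs E: 106–35 for D.
D vs B: 80–61 for D.
D vs C: 71–70 for D.
D vs A: 104–37 for D.
D beats every other option head-to-head.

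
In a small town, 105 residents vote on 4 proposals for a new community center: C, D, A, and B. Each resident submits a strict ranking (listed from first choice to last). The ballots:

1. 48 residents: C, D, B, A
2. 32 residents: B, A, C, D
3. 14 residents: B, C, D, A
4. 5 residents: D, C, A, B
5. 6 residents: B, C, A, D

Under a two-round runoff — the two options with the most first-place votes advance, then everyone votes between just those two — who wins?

Round 1 first-place votes: C 48, D 5, A 0, B 52.
B and C advance.
Runoff: B is preferred to C by 52 voters; C by 53.
C wins the runoff.

C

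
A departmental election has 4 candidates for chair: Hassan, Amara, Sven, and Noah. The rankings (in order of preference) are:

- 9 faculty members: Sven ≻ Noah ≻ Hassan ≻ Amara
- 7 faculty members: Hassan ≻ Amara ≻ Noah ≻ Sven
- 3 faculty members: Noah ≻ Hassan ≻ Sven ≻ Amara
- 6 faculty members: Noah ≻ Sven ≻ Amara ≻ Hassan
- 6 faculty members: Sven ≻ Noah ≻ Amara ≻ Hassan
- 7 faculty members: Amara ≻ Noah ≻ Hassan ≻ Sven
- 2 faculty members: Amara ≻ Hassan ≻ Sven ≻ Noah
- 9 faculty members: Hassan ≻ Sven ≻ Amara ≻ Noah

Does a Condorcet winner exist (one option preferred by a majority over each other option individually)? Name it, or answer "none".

Checking pairwise contests:
Noah beats Hassan 31–18.
Hassan beats Amara 28–21.
Hassan beats Sven 28–21.
Amara beats Noah 25–24.
Every option loses at least one head-to-head, so there is no Condorcet winner.

none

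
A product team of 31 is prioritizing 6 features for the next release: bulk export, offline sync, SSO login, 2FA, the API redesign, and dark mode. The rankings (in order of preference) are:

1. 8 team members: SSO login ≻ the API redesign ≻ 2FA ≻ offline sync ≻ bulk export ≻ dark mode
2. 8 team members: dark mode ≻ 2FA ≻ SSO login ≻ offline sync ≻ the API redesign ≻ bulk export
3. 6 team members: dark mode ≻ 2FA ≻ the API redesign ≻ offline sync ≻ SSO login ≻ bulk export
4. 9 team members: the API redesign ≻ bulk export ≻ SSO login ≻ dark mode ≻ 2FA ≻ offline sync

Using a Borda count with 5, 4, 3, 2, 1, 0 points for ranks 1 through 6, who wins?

bulk export: 8·1 + 8·0 + 6·0 + 9·4 = 44
offline sync: 8·2 + 8·2 + 6·2 + 9·0 = 44
SSO login: 8·5 + 8·3 + 6·1 + 9·3 = 97
2FA: 8·3 + 8·4 + 6·4 + 9·1 = 89
the API redesign: 8·4 + 8·1 + 6·3 + 9·5 = 103
dark mode: 8·0 + 8·5 + 6·5 + 9·2 = 88
the API redesign has the highest Borda score (103).

the API redesign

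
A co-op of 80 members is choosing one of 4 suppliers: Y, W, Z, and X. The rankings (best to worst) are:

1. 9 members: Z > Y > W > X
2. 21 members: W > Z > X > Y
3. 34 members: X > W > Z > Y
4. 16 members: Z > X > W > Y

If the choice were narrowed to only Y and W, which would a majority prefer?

Voters preferring Y to W: 9; preferring W to Y: 71.
W wins the head-to-head.

W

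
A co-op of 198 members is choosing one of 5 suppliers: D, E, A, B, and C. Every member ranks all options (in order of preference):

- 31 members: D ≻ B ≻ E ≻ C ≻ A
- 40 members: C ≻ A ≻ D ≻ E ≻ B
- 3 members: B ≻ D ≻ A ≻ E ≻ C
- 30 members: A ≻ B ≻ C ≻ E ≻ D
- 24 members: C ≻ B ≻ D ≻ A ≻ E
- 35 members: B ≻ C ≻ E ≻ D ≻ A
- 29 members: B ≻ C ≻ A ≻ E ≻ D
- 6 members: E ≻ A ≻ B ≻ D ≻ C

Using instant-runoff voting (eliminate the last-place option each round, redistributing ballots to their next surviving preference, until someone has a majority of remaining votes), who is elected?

B

Round 1: D 31, E 6, A 30, B 67, C 64. Eliminate E.
Round 2: D 31, A 36, B 67, C 64. Eliminate D.
Round 3: A 36, B 98, C 64. Eliminate A.
Round 4: B 134, C 64. B has a majority.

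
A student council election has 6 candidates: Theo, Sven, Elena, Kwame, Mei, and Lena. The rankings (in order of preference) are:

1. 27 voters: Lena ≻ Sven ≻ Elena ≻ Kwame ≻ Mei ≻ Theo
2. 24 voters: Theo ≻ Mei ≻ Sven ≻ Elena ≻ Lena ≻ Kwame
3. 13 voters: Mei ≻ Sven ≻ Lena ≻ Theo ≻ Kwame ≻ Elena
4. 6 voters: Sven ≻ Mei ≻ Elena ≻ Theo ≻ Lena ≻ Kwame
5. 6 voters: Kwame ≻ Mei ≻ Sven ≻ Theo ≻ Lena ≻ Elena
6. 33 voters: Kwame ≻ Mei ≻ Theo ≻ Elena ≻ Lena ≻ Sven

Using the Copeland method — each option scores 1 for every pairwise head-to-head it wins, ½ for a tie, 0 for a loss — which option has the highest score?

Theo: beats Sven, Elena, and Lena; loses to Kwame and Mei → score 3.
Sven: beats Elena and Kwame; loses to Theo, Mei, and Lena → score 2.
Elena: beats Kwame and Lena; loses to Theo, Sven, and Mei → score 2.
Kwame: beats Theo and Mei; loses to Sven, Elena, and Lena → score 2.
Mei: beats Theo, Sven, Elena, and Lena; loses to Kwame → score 4.
Lena: beats Sven and Kwame; loses to Theo, Elena, and Mei → score 2.
Mei has the best pairwise record.

Mei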